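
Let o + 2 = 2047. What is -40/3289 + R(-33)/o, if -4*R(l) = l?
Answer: -218663/26904020 ≈ -0.0081275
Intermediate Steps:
o = 2045 (o = -2 + 2047 = 2045)
R(l) = -l/4
-40/3289 + R(-33)/o = -40/3289 - ¼*(-33)/2045 = -40*1/3289 + (33/4)*(1/2045) = -40/3289 + 33/8180 = -218663/26904020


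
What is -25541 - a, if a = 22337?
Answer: -47878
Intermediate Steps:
-25541 - a = -25541 - 1*22337 = -25541 - 22337 = -47878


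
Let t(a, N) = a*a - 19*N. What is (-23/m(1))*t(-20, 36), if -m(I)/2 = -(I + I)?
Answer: 1633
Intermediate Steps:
m(I) = 4*I (m(I) = -(-2)*(I + I) = -(-2)*2*I = -(-4)*I = 4*I)
t(a, N) = a² - 19*N
(-23/m(1))*t(-20, 36) = (-23/(4*1))*((-20)² - 19*36) = (-23/4)*(400 - 684) = -23*¼*(-284) = -23/4*(-284) = 1633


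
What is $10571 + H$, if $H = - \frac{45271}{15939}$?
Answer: $\frac{168445898}{15939} \approx 10568.0$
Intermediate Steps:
$H = - \frac{45271}{15939}$ ($H = \left(-45271\right) \frac{1}{15939} = - \frac{45271}{15939} \approx -2.8403$)
$10571 + H = 10571 - \frac{45271}{15939} = \frac{168445898}{15939}$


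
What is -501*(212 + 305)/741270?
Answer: -86339/247090 ≈ -0.34942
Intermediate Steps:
-501*(212 + 305)/741270 = -501*517*(1/741270) = -259017*1/741270 = -86339/247090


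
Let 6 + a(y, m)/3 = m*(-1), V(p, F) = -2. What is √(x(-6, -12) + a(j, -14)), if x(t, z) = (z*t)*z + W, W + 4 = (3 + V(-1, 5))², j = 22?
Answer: I*√843 ≈ 29.034*I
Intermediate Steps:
a(y, m) = -18 - 3*m (a(y, m) = -18 + 3*(m*(-1)) = -18 + 3*(-m) = -18 - 3*m)
W = -3 (W = -4 + (3 - 2)² = -4 + 1² = -4 + 1 = -3)
x(t, z) = -3 + t*z² (x(t, z) = (z*t)*z - 3 = (t*z)*z - 3 = t*z² - 3 = -3 + t*z²)
√(x(-6, -12) + a(j, -14)) = √((-3 - 6*(-12)²) + (-18 - 3*(-14))) = √((-3 - 6*144) + (-18 + 42)) = √((-3 - 864) + 24) = √(-867 + 24) = √(-843) = I*√843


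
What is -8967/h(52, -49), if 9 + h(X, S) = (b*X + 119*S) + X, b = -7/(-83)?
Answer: 744261/480040 ≈ 1.5504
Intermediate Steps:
b = 7/83 (b = -7*(-1/83) = 7/83 ≈ 0.084337)
h(X, S) = -9 + 119*S + 90*X/83 (h(X, S) = -9 + ((7*X/83 + 119*S) + X) = -9 + ((119*S + 7*X/83) + X) = -9 + (119*S + 90*X/83) = -9 + 119*S + 90*X/83)
-8967/h(52, -49) = -8967/(-9 + 119*(-49) + (90/83)*52) = -8967/(-9 - 5831 + 4680/83) = -8967/(-480040/83) = -8967*(-83/480040) = 744261/480040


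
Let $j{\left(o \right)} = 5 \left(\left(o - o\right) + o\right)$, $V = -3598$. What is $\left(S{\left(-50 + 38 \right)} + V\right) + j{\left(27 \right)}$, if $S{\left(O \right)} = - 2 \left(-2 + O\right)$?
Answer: $-3435$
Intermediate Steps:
$S{\left(O \right)} = 4 - 2 O$
$j{\left(o \right)} = 5 o$ ($j{\left(o \right)} = 5 \left(0 + o\right) = 5 o$)
$\left(S{\left(-50 + 38 \right)} + V\right) + j{\left(27 \right)} = \left(\left(4 - 2 \left(-50 + 38\right)\right) - 3598\right) + 5 \cdot 27 = \left(\left(4 - -24\right) - 3598\right) + 135 = \left(\left(4 + 24\right) - 3598\right) + 135 = \left(28 - 3598\right) + 135 = -3570 + 135 = -3435$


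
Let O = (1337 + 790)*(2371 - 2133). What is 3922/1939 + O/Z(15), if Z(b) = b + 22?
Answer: 981717328/71743 ≈ 13684.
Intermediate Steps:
Z(b) = 22 + b
O = 506226 (O = 2127*238 = 506226)
3922/1939 + O/Z(15) = 3922/1939 + 506226/(22 + 15) = 3922*(1/1939) + 506226/37 = 3922/1939 + 506226*(1/37) = 3922/1939 + 506226/37 = 981717328/71743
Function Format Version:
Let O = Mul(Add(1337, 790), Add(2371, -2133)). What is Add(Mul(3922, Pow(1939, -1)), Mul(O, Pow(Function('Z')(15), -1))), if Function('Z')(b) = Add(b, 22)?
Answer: Rational(981717328, 71743) ≈ 13684.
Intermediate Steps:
Function('Z')(b) = Add(22, b)
O = 506226 (O = Mul(2127, 238) = 506226)
Add(Mul(3922, Pow(1939, -1)), Mul(O, Pow(Function('Z')(15), -1))) = Add(Mul(3922, Pow(1939, -1)), Mul(506226, Pow(Add(22, 15), -1))) = Add(Mul(3922, Rational(1, 1939)), Mul(506226, Pow(37, -1))) = Add(Rational(3922, 1939), Mul(506226, Rational(1, 37))) = Add(Rational(3922, 1939), Rational(506226, 37)) = Rational(981717328, 71743)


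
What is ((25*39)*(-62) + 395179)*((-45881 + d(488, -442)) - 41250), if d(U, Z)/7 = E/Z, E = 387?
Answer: -12891957225419/442 ≈ -2.9167e+10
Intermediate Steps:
d(U, Z) = 2709/Z (d(U, Z) = 7*(387/Z) = 2709/Z)
((25*39)*(-62) + 395179)*((-45881 + d(488, -442)) - 41250) = ((25*39)*(-62) + 395179)*((-45881 + 2709/(-442)) - 41250) = (975*(-62) + 395179)*((-45881 + 2709*(-1/442)) - 41250) = (-60450 + 395179)*((-45881 - 2709/442) - 41250) = 334729*(-20282111/442 - 41250) = 334729*(-38514611/442) = -12891957225419/442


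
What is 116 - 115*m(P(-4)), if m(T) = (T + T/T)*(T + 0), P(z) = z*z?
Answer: -31164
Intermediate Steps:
P(z) = z²
m(T) = T*(1 + T) (m(T) = (T + 1)*T = (1 + T)*T = T*(1 + T))
116 - 115*m(P(-4)) = 116 - 115*(-4)²*(1 + (-4)²) = 116 - 1840*(1 + 16) = 116 - 1840*17 = 116 - 115*272 = 116 - 31280 = -31164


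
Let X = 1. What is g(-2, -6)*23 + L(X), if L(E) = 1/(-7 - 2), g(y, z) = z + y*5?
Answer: -3313/9 ≈ -368.11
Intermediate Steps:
g(y, z) = z + 5*y
L(E) = -1/9 (L(E) = 1/(-9) = -1/9)
g(-2, -6)*23 + L(X) = (-6 + 5*(-2))*23 - 1/9 = (-6 - 10)*23 - 1/9 = -16*23 - 1/9 = -368 - 1/9 = -3313/9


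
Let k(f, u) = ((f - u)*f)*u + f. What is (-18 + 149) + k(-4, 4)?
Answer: 255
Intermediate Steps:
k(f, u) = f + f*u*(f - u) (k(f, u) = (f*(f - u))*u + f = f*u*(f - u) + f = f + f*u*(f - u))
(-18 + 149) + k(-4, 4) = (-18 + 149) - 4*(1 - 1*4² - 4*4) = 131 - 4*(1 - 1*16 - 16) = 131 - 4*(1 - 16 - 16) = 131 - 4*(-31) = 131 + 124 = 255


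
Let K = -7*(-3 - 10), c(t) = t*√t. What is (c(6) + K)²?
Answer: 8497 + 1092*√6 ≈ 11172.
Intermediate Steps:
c(t) = t^(3/2)
K = 91 (K = -7*(-13) = 91)
(c(6) + K)² = (6^(3/2) + 91)² = (6*√6 + 91)² = (91 + 6*√6)²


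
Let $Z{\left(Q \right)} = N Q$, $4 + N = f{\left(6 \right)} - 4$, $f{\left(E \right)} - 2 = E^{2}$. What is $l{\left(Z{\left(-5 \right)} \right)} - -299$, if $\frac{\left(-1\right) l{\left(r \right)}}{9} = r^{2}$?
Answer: $-202201$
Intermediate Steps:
$f{\left(E \right)} = 2 + E^{2}$
$N = 30$ ($N = -4 + \left(\left(2 + 6^{2}\right) - 4\right) = -4 + \left(\left(2 + 36\right) - 4\right) = -4 + \left(38 - 4\right) = -4 + 34 = 30$)
$Z{\left(Q \right)} = 30 Q$
$l{\left(r \right)} = - 9 r^{2}$
$l{\left(Z{\left(-5 \right)} \right)} - -299 = - 9 \left(30 \left(-5\right)\right)^{2} - -299 = - 9 \left(-150\right)^{2} + 299 = \left(-9\right) 22500 + 299 = -202500 + 299 = -202201$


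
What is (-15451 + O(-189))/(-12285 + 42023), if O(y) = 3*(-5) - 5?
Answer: -15471/29738 ≈ -0.52024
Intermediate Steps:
O(y) = -20 (O(y) = -15 - 5 = -20)
(-15451 + O(-189))/(-12285 + 42023) = (-15451 - 20)/(-12285 + 42023) = -15471/29738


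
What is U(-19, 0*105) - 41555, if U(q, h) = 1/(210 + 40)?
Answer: -10388749/250 ≈ -41555.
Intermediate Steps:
U(q, h) = 1/250
U(-19, 0*105) - 41555 = 1/250 - 41555 = -10388749/250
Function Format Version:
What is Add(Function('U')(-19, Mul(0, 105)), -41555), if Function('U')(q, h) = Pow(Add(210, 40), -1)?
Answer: Rational(-10388749, 250) ≈ -41555.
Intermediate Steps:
Function('U')(q, h) = Rational(1, 250) (Function('U')(q, h) = Pow(250, -1) = Rational(1, 250))
Add(Function('U')(-19, Mul(0, 105)), -41555) = Add(Rational(1, 250), -41555) = Rational(-10388749, 250)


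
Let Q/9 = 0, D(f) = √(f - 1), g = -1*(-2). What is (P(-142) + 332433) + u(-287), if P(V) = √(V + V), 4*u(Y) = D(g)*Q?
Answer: 332433 + 2*I*√71 ≈ 3.3243e+5 + 16.852*I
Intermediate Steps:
g = 2
D(f) = √(-1 + f)
Q = 0 (Q = 9*0 = 0)
u(Y) = 0 (u(Y) = (√(-1 + 2)*0)/4 = (√1*0)/4 = (1*0)/4 = (¼)*0 = 0)
P(V) = √2*√V (P(V) = √(2*V) = √2*√V)
(P(-142) + 332433) + u(-287) = (√2*√(-142) + 332433) + 0 = (√2*(I*√142) + 332433) + 0 = (2*I*√71 + 332433) + 0 = (332433 + 2*I*√71) + 0 = 332433 + 2*I*√71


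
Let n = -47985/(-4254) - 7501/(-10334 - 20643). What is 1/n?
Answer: 43925386/506113533 ≈ 0.086790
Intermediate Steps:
n = 506113533/43925386 (n = -47985*(-1/4254) - 7501/(-30977) = 15995/1418 - 7501*(-1/30977) = 15995/1418 + 7501/30977 = 506113533/43925386 ≈ 11.522)
1/n = 1/(506113533/43925386) = 43925386/506113533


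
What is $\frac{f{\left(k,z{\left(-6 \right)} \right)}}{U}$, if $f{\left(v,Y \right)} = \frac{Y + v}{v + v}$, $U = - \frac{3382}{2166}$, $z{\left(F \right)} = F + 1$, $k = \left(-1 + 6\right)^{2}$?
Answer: $- \frac{114}{445} \approx -0.25618$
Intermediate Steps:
$k = 25$ ($k = 5^{2} = 25$)
$z{\left(F \right)} = 1 + F$
$U = - \frac{89}{57}$ ($U = \left(-3382\right) \frac{1}{2166} = - \frac{89}{57} \approx -1.5614$)
$f{\left(v,Y \right)} = \frac{Y + v}{2 v}$
$\frac{f{\left(k,z{\left(-6 \right)} \right)}}{U} = \frac{\frac{1}{2} \cdot \frac{1}{25} \left(\left(1 - 6\right) + 25\right)}{- \frac{89}{57}} = \frac{1}{2} \cdot \frac{1}{25} \left(-5 + 25\right) \left(- \frac{57}{89}\right) = \frac{1}{2} \cdot \frac{1}{25} \cdot 20 \left(- \frac{57}{89}\right) = \frac{2}{5} \left(- \frac{57}{89}\right) = - \frac{114}{445}$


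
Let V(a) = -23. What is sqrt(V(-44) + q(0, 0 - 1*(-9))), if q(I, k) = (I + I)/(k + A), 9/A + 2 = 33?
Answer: I*sqrt(23) ≈ 4.7958*I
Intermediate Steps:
A = 9/31 (A = 9/(-2 + 33) = 9/31 ≈ 0.29032)
q(I, k) = 2*I/(9/31 + k) (q(I, k) = (I + I)/(k + 9/31) = (2*I)/(9/31 + k) = 2*I/(9/31 + k))
sqrt(V(-44) + q(0, 0 - 1*(-9))) = sqrt(-23 + 62*0/(9 + 31*(0 - 1*(-9)))) = sqrt(-23 + 62*0/(9 + 31*(0 + 9))) = sqrt(-23 + 62*0/(9 + 31*9)) = sqrt(-23 + 62*0/(9 + 279)) = sqrt(-23 + 62*0/288) = sqrt(-23 + 62*0*(1/288)) = sqrt(-23 + 0) = sqrt(-23) = I*sqrt(23)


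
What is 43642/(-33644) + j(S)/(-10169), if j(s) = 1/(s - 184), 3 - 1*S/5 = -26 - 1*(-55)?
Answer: -17418969091/13428439063 ≈ -1.2972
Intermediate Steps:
S = -130 (S = 15 - 5*(-26 - 1*(-55)) = 15 - 5*(-26 + 55) = 15 - 5*29 = 15 - 145 = -130)
j(s) = 1/(-184 + s)
43642/(-33644) + j(S)/(-10169) = 43642/(-33644) + 1/(-184 - 130*(-10169)) = 43642*(-1/33644) - 1/10169/(-314) = -21821/16822 - 1/314*(-1/10169) = -21821/16822 + 1/3193066 = -17418969091/13428439063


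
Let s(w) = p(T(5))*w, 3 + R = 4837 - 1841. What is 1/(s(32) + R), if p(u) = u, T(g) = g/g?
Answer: 1/3025 ≈ 0.00033058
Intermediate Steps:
T(g) = 1
R = 2993 (R = -3 + (4837 - 1841) = -3 + 2996 = 2993)
s(w) = w (s(w) = 1*w = w)
1/(s(32) + R) = 1/(32 + 2993) = 1/3025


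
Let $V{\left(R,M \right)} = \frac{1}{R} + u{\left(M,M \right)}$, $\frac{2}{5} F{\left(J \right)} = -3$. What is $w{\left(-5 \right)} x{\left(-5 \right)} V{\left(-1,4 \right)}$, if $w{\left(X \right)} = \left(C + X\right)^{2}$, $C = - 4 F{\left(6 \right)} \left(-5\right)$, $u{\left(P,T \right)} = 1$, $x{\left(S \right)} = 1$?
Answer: $0$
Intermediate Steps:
$F{\left(J \right)} = - \frac{15}{2}$ ($F{\left(J \right)} = \frac{5}{2} \left(-3\right) = - \frac{15}{2}$)
$C = -150$ ($C = - 4 \left(\left(- \frac{15}{2}\right) \left(-5\right)\right) = \left(-4\right) \frac{75}{2} = -150$)
$V{\left(R,M \right)} = 1 + \frac{1}{R}$ ($V{\left(R,M \right)} = \frac{1}{R} + 1 = 1 + \frac{1}{R}$)
$w{\left(X \right)} = \left(-150 + X\right)^{2}$
$w{\left(-5 \right)} x{\left(-5 \right)} V{\left(-1,4 \right)} = \left(-150 - 5\right)^{2} \cdot 1 \frac{1 - 1}{-1} = \left(-155\right)^{2} \cdot 1 \left(\left(-1\right) 0\right) = 24025 \cdot 1 \cdot 0 = 24025 \cdot 0 = 0$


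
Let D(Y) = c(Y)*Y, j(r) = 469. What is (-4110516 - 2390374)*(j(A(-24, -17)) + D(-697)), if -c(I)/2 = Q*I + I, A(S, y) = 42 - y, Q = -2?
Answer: -6319430657430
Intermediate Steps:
c(I) = 2*I (c(I) = -2*(-2*I + I) = -(-2)*I = 2*I)
D(Y) = 2*Y**2 (D(Y) = (2*Y)*Y = 2*Y**2)
(-4110516 - 2390374)*(j(A(-24, -17)) + D(-697)) = (-4110516 - 2390374)*(469 + 2*(-697)**2) = -6500890*(469 + 2*485809) = -6500890*(469 + 971618) = -6500890*972087 = -6319430657430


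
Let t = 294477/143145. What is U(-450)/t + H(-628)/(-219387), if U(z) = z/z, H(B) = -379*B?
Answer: -12894969203/21534808533 ≈ -0.59880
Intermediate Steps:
t = 98159/47715 (t = 294477*(1/143145) = 98159/47715 ≈ 2.0572)
U(z) = 1
U(-450)/t + H(-628)/(-219387) = 1/(98159/47715) - 379*(-628)/(-219387) = 1*(47715/98159) + 238012*(-1/219387) = 47715/98159 - 238012/219387 = -12894969203/21534808533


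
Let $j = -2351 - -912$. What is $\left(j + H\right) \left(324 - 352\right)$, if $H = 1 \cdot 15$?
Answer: $39872$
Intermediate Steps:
$H = 15$
$j = -1439$ ($j = -2351 + 912 = -1439$)
$\left(j + H\right) \left(324 - 352\right) = \left(-1439 + 15\right) \left(324 - 352\right) = - 1424 \left(324 - 352\right) = \left(-1424\right) \left(-28\right) = 39872$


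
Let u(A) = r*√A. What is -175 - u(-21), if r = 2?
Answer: -175 - 2*I*√21 ≈ -175.0 - 9.1651*I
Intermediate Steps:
u(A) = 2*√A
-175 - u(-21) = -175 - 2*√(-21) = -175 - 2*I*√21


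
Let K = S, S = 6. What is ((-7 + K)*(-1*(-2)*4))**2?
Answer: 64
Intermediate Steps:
K = 6
((-7 + K)*(-1*(-2)*4))**2 = ((-7 + 6)*(-1*(-2)*4))**2 = (-2*4)**2 = (-1*8)**2 = (-8)**2 = 64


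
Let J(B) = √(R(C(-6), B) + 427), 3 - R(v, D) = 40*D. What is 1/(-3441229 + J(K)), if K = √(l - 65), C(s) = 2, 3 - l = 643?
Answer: 1/(-3441229 + √10*√(43 - 4*I*√705)) ≈ -2.906e-7 + 2.0e-12*I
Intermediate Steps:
l = -640 (l = 3 - 1*643 = 3 - 643 = -640)
R(v, D) = 3 - 40*D
K = I*√705 (K = √(-640 - 65) = √(-705) = I*√705 ≈ 26.552*I)
J(B) = √(430 - 40*B) (J(B) = √((3 - 40*B) + 427) = √(430 - 40*B))
1/(-3441229 + J(K)) = 1/(-3441229 + √(430 - 40*I*√705))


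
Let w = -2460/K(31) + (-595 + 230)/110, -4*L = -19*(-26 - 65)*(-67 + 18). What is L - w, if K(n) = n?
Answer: 29002627/1364 ≈ 21263.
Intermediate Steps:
L = 84721/4 (L = -(-19)*(-26 - 65)*(-67 + 18)/4 = -(-19)*(-91*(-49))/4 = -(-19)*4459/4 = -¼*(-84721) = 84721/4 ≈ 21180.)
w = -56383/682 (w = -2460/31 + (-595 + 230)/110 = -2460*1/31 - 365*1/110 = -2460/31 - 73/22 = -56383/682 ≈ -82.673)
L - w = 84721/4 - 1*(-56383/682) = 84721/4 + 56383/682 = 29002627/1364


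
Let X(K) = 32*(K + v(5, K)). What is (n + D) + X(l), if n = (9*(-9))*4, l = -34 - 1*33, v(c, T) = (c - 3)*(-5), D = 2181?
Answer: -607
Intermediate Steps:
v(c, T) = 15 - 5*c (v(c, T) = (-3 + c)*(-5) = 15 - 5*c)
l = -67 (l = -34 - 33 = -67)
n = -324 (n = -81*4 = -324)
X(K) = -320 + 32*K (X(K) = 32*(K + (15 - 5*5)) = 32*(K + (15 - 25)) = 32*(K - 10) = 32*(-10 + K) = -320 + 32*K)
(n + D) + X(l) = (-324 + 2181) + (-320 + 32*(-67)) = 1857 + (-320 - 2144) = 1857 - 2464 = -607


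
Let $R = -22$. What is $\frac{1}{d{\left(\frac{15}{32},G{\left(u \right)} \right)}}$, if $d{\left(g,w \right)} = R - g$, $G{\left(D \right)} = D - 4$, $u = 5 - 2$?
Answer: $- \frac{32}{719} \approx -0.044506$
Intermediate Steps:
$u = 3$
$G{\left(D \right)} = -4 + D$
$d{\left(g,w \right)} = -22 - g$
$\frac{1}{d{\left(\frac{15}{32},G{\left(u \right)} \right)}} = \frac{1}{-22 - \frac{15}{32}} = \frac{1}{- \frac{719}{32}} = - \frac{32}{719}$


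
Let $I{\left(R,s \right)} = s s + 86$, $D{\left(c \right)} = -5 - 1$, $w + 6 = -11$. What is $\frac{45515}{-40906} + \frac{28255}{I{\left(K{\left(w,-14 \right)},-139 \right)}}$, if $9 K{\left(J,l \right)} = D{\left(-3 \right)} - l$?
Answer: $\frac{272489425}{793862742} \approx 0.34325$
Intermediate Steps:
$w = -17$ ($w = -6 - 11 = -17$)
$D{\left(c \right)} = -6$ ($D{\left(c \right)} = -5 - 1 = -6$)
$K{\left(J,l \right)} = - \frac{2}{3} - \frac{l}{9}$ ($K{\left(J,l \right)} = \frac{-6 - l}{9} = - \frac{2}{3} - \frac{l}{9}$)
$I{\left(R,s \right)} = 86 + s^{2}$ ($I{\left(R,s \right)} = s^{2} + 86 = 86 + s^{2}$)
$\frac{45515}{-40906} + \frac{28255}{I{\left(K{\left(w,-14 \right)},-139 \right)}} = \frac{45515}{-40906} + \frac{28255}{86 + \left(-139\right)^{2}} = 45515 \left(- \frac{1}{40906}\right) + \frac{28255}{86 + 19321} = - \frac{45515}{40906} + \frac{28255}{19407} = \frac{272489425}{793862742}$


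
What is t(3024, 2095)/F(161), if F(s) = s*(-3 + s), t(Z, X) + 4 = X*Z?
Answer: 3167638/12719 ≈ 249.05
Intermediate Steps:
t(Z, X) = -4 + X*Z
t(3024, 2095)/F(161) = (-4 + 2095*3024)/((161*(-3 + 161))) = (-4 + 6335280)/((161*158)) = 6335276/25438 = 6335276*(1/25438) = 3167638/12719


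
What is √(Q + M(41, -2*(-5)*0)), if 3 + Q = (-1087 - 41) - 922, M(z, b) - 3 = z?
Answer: 7*I*√41 ≈ 44.822*I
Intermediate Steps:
M(z, b) = 3 + z
Q = -2053 (Q = -3 + ((-1087 - 41) - 922) = -3 + (-1128 - 922) = -3 - 2050 = -2053)
√(Q + M(41, -2*(-5)*0)) = √(-2053 + (3 + 41)) = √(-2053 + 44) = √(-2009) = 7*I*√41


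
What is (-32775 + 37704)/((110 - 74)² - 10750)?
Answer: -4929/9454 ≈ -0.52137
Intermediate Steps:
(-32775 + 37704)/((110 - 74)² - 10750) = 4929/(36² - 10750) = 4929/(1296 - 10750) = 4929/(-9454) = 4929*(-1/9454) = -4929/9454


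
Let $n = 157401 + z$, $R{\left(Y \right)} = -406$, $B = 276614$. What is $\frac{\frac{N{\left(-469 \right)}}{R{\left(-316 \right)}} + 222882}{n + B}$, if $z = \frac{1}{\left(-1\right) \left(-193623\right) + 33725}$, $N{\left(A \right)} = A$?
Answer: $\frac{1469489147302}{2861500824409} \approx 0.51354$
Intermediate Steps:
$z = \frac{1}{227348}$ ($z = \frac{1}{193623 + 33725} = \frac{1}{227348} \approx 4.3985 \cdot 10^{-6}$)
$n = \frac{35784802549}{227348}$ ($n = 157401 + \frac{1}{227348} = \frac{35784802549}{227348} \approx 1.574 \cdot 10^{5}$)
$\frac{\frac{N{\left(-469 \right)}}{R{\left(-316 \right)}} + 222882}{n + B} = \frac{- \frac{469}{-406} + 222882}{\frac{35784802549}{227348} + 276614} = \frac{\left(-469\right) \left(- \frac{1}{406}\right) + 222882}{\frac{98672442221}{227348}} = \left(\frac{67}{58} + 222882\right) \frac{227348}{98672442221} = \frac{12927223}{58} \cdot \frac{227348}{98672442221} = \frac{1469489147302}{2861500824409}$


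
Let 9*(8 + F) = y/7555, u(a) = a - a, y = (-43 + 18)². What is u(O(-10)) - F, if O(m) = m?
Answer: 108667/13599 ≈ 7.9908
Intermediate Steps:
y = 625 (y = (-25)² = 625)
u(a) = 0
F = -108667/13599 (F = -8 + (625/7555)/9 = -8 + (625*(1/7555))/9 = -8 + (⅑)*(125/1511) = -8 + 125/13599 = -108667/13599 ≈ -7.9908)
u(O(-10)) - F = 0 - 1*(-108667/13599) = 0 + 108667/13599 = 108667/13599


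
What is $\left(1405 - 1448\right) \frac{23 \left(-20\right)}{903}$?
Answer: $\frac{460}{21} \approx 21.905$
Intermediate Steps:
$\left(1405 - 1448\right) \frac{23 \left(-20\right)}{903} = - 43 \left(\left(-460\right) \frac{1}{903}\right) = \left(-43\right) \left(- \frac{460}{903}\right) = \frac{460}{21}$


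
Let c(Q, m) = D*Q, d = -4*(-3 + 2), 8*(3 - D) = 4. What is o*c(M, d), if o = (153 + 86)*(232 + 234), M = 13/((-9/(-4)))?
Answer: 14478620/9 ≈ 1.6087e+6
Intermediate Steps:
D = 5/2 (D = 3 - 1/8*4 = 3 - 1/2 = 5/2 ≈ 2.5000)
d = 4 (d = -4*(-1) = 4)
M = 52/9 (M = 13/((-9*(-1/4))) = 13/(9/4) = 13*(4/9) = 52/9 ≈ 5.7778)
c(Q, m) = 5*Q/2
o = 111374 (o = 239*466 = 111374)
o*c(M, d) = 111374*((5/2)*(52/9)) = 111374*(130/9) = 14478620/9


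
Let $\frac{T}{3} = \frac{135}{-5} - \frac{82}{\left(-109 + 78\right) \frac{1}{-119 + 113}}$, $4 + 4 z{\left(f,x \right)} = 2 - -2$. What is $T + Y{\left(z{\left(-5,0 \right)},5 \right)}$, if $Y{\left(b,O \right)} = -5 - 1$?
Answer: $- \frac{4173}{31} \approx -134.61$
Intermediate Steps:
$z{\left(f,x \right)} = 0$ ($z{\left(f,x \right)} = -1 + \frac{2 - -2}{4} = -1 + \frac{2 + 2}{4} = -1 + \frac{1}{4} \cdot 4 = -1 + 1 = 0$)
$Y{\left(b,O \right)} = -6$
$T = - \frac{3987}{31}$ ($T = 3 \left(\frac{135}{-5} - \frac{82}{\left(-109 + 78\right) \frac{1}{-119 + 113}}\right) = 3 \left(135 \left(- \frac{1}{5}\right) - \frac{82}{\left(-31\right) \frac{1}{-6}}\right) = 3 \left(-27 - \frac{82}{\left(-31\right) \left(- \frac{1}{6}\right)}\right) = 3 \left(-27 - \frac{82}{\frac{31}{6}}\right) = 3 \left(-27 - \frac{492}{31}\right) = 3 \left(- \frac{1329}{31}\right) = - \frac{3987}{31} \approx -128.61$)
$T + Y{\left(z{\left(-5,0 \right)},5 \right)} = - \frac{3987}{31} - 6 = - \frac{4173}{31}$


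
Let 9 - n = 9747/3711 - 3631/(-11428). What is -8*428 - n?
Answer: -48488763669/14136436 ≈ -3430.1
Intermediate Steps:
n = 85606805/14136436 (n = 9 - (9747/3711 - 3631/(-11428)) = 9 - (9747*(1/3711) - 3631*(-1/11428)) = 9 - (3249/1237 + 3631/11428) = 9 - 1*41621119/14136436 = 9 - 41621119/14136436 = 85606805/14136436 ≈ 6.0558)
-8*428 - n = -8*428 - 1*85606805/14136436 = -3424 - 85606805/14136436 = -48488763669/14136436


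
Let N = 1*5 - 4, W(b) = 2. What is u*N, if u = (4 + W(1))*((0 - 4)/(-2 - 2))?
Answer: 6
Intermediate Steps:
u = 6 (u = (4 + 2)*((0 - 4)/(-2 - 2)) = 6*(-4/(-4)) = 6*(-4*(-1/4)) = 6*1 = 6)
N = 1 (N = 5 - 4 = 1)
u*N = 6*1 = 6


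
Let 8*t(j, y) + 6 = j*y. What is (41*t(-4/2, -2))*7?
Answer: -287/4 ≈ -71.750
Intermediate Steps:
t(j, y) = -3/4 + j*y/8 (t(j, y) = -3/4 + (j*y)/8 = -3/4 + j*y/8)
(41*t(-4/2, -2))*7 = (41*(-3/4 + (1/8)*(-4/2)*(-2)))*7 = (41*(-3/4 + (1/8)*(-4*1/2)*(-2)))*7 = (41*(-3/4 + (1/8)*(-2)*(-2)))*7 = (41*(-3/4 + 1/2))*7 = (41*(-1/4))*7 = -41/4*7 = -287/4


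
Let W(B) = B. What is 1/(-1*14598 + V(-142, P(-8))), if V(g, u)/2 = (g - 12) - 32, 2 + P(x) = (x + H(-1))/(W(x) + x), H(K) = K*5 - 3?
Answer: -1/14970 ≈ -6.6800e-5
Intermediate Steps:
H(K) = -3 + 5*K (H(K) = 5*K - 3 = -3 + 5*K)
P(x) = -2 + (-8 + x)/(2*x) (P(x) = -2 + (x + (-3 + 5*(-1)))/(x + x) = -2 + (x + (-3 - 5))/((2*x)) = -2 + (x - 8)*(1/(2*x)) = -2 + (-8 + x)*(1/(2*x)) = -2 + (-8 + x)/(2*x))
V(g, u) = -88 + 2*g (V(g, u) = 2*((g - 12) - 32) = 2*((-12 + g) - 32) = 2*(-44 + g) = -88 + 2*g)
1/(-1*14598 + V(-142, P(-8))) = 1/(-1*14598 + (-88 + 2*(-142))) = 1/(-14598 + (-88 - 284)) = 1/(-14598 - 372) = 1/(-14970) = -1/14970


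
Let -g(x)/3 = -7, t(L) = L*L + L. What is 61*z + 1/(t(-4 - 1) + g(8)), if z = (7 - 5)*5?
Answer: 25011/41 ≈ 610.02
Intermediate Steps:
t(L) = L + L**2 (t(L) = L**2 + L = L + L**2)
g(x) = 21 (g(x) = -3*(-7) = 21)
z = 10 (z = 2*5 = 10)
61*z + 1/(t(-4 - 1) + g(8)) = 61*10 + 1/((-4 - 1)*(1 + (-4 - 1)) + 21) = 610 + 1/(-5*(1 - 5) + 21) = 610 + 1/(-5*(-4) + 21) = 610 + 1/(20 + 21) = 610 + 1/41 = 25011/41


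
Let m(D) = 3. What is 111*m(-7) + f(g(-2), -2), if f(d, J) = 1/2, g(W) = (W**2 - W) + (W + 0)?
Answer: 667/2 ≈ 333.50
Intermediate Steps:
g(W) = W**2 (g(W) = (W**2 - W) + W = W**2)
f(d, J) = 1/2
111*m(-7) + f(g(-2), -2) = 111*3 + 1/2 = 333 + 1/2 = 667/2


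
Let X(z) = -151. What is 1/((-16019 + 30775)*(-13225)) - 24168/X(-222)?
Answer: 4716339280649/29467363100 ≈ 160.05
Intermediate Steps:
1/((-16019 + 30775)*(-13225)) - 24168/X(-222) = 1/((-16019 + 30775)*(-13225)) - 24168/(-151) = -1/13225/14756 - 24168*(-1/151) = (1/14756)*(-1/13225) + 24168/151 = -1/195148100 + 24168/151 = 4716339280649/29467363100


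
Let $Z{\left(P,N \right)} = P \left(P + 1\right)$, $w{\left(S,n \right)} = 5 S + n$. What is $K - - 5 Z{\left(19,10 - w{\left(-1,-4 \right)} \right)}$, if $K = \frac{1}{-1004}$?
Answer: $\frac{1907599}{1004} \approx 1900.0$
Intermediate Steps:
$w{\left(S,n \right)} = n + 5 S$
$Z{\left(P,N \right)} = P \left(1 + P\right)$
$K = - \frac{1}{1004} \approx -0.00099602$
$K - - 5 Z{\left(19,10 - w{\left(-1,-4 \right)} \right)} = - \frac{1}{1004} - - 5 \cdot 19 \left(1 + 19\right) = - \frac{1}{1004} - - 5 \cdot 19 \cdot 20 = - \frac{1}{1004} - \left(-5\right) 380 = - \frac{1}{1004} - -1900 = - \frac{1}{1004} + 1900 = \frac{1907599}{1004}$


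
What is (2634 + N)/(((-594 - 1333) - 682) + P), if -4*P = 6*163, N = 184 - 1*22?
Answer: -5592/5707 ≈ -0.97985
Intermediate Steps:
N = 162 (N = 184 - 22 = 162)
P = -489/2 (P = -3*163/2 = -1/4*978 = -489/2 ≈ -244.50)
(2634 + N)/(((-594 - 1333) - 682) + P) = (2634 + 162)/(((-594 - 1333) - 682) - 489/2) = 2796/((-1927 - 682) - 489/2) = 2796/(-2609 - 489/2) = 2796/(-5707/2) = 2796*(-2/5707) = -5592/5707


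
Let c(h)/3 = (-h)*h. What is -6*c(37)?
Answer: 24642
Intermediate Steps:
c(h) = -3*h**2 (c(h) = 3*((-h)*h) = 3*(-h**2) = -3*h**2)
-6*c(37) = -(-18)*37**2 = -(-18)*1369 = -6*(-4107) = 24642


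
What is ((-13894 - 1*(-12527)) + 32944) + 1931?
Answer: 33508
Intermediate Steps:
((-13894 - 1*(-12527)) + 32944) + 1931 = ((-13894 + 12527) + 32944) + 1931 = (-1367 + 32944) + 1931 = 31577 + 1931 = 33508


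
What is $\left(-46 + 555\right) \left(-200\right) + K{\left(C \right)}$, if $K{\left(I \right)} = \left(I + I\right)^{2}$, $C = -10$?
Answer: $-101400$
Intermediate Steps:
$K{\left(I \right)} = 4 I^{2}$ ($K{\left(I \right)} = \left(2 I\right)^{2} = 4 I^{2}$)
$\left(-46 + 555\right) \left(-200\right) + K{\left(C \right)} = \left(-46 + 555\right) \left(-200\right) + 4 \left(-10\right)^{2} = 509 \left(-200\right) + 4 \cdot 100 = -101800 + 400 = -101400$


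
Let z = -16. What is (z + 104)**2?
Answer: 7744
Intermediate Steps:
(z + 104)**2 = (-16 + 104)**2 = 88**2 = 7744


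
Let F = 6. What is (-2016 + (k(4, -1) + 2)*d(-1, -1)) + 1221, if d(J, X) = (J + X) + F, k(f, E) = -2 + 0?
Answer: -795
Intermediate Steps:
k(f, E) = -2
d(J, X) = 6 + J + X (d(J, X) = (J + X) + 6 = 6 + J + X)
(-2016 + (k(4, -1) + 2)*d(-1, -1)) + 1221 = (-2016 + (-2 + 2)*(6 - 1 - 1)) + 1221 = (-2016 + 0*4) + 1221 = (-2016 + 0) + 1221 = -2016 + 1221 = -795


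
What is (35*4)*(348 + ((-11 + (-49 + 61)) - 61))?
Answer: 40320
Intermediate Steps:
(35*4)*(348 + ((-11 + (-49 + 61)) - 61)) = 140*(348 + ((-11 + 12) - 61)) = 140*(348 + (1 - 61)) = 140*(348 - 60) = 140*288 = 40320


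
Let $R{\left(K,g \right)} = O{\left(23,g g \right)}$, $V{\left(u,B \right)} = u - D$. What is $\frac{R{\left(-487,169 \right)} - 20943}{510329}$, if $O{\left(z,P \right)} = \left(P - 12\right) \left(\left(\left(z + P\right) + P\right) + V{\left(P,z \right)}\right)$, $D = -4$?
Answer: $\frac{2446913847}{510329} \approx 4794.8$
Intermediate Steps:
$V{\left(u,B \right)} = 4 + u$ ($V{\left(u,B \right)} = u - -4 = u + 4 = 4 + u$)
$O{\left(z,P \right)} = \left(-12 + P\right) \left(4 + z + 3 P\right)$ ($O{\left(z,P \right)} = \left(P - 12\right) \left(\left(\left(z + P\right) + P\right) + \left(4 + P\right)\right) = \left(-12 + P\right) \left(\left(\left(P + z\right) + P\right) + \left(4 + P\right)\right) = \left(-12 + P\right) \left(\left(z + 2 P\right) + \left(4 + P\right)\right) = \left(-12 + P\right) \left(4 + z + 3 P\right)$)
$R{\left(K,g \right)} = -324 - 9 g^{2} + 3 g^{4}$ ($R{\left(K,g \right)} = -48 - 32 g g - 276 + 3 \left(g g\right)^{2} + g g 23 = -48 - 32 g^{2} - 276 + 3 \left(g^{2}\right)^{2} + g^{2} \cdot 23 = -48 - 32 g^{2} - 276 + 3 g^{4} + 23 g^{2} = -324 - 9 g^{2} + 3 g^{4}$)
$\frac{R{\left(-487,169 \right)} - 20943}{510329} = \frac{\left(-324 - 9 \cdot 169^{2} + 3 \cdot 169^{4}\right) - 20943}{510329} = \left(\left(-324 - 257049 + 3 \cdot 815730721\right) - 20943\right) \frac{1}{510329} = \left(\left(-324 - 257049 + 2447192163\right) - 20943\right) \frac{1}{510329} = \left(2446934790 - 20943\right) \frac{1}{510329} = 2446913847 \cdot \frac{1}{510329} = \frac{2446913847}{510329}$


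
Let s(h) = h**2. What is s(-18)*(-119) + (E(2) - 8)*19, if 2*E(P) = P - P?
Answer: -38708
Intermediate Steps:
E(P) = 0 (E(P) = (P - P)/2 = (1/2)*0 = 0)
s(-18)*(-119) + (E(2) - 8)*19 = (-18)**2*(-119) + (0 - 8)*19 = 324*(-119) - 8*19 = -38556 - 152 = -38708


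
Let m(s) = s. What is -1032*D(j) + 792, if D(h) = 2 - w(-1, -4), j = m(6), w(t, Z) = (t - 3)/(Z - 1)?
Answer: -2232/5 ≈ -446.40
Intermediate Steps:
w(t, Z) = (-3 + t)/(-1 + Z)
j = 6
D(h) = 6/5 (D(h) = 2 - (-3 - 1)/(-1 - 4) = 2 - (-4)/(-5) = 2 - (-1)*(-4)/5 = 2 - 1*4/5 = 2 - 4/5 = 6/5)
-1032*D(j) + 792 = -1032*6/5 + 792 = -6192/5 + 792 = -2232/5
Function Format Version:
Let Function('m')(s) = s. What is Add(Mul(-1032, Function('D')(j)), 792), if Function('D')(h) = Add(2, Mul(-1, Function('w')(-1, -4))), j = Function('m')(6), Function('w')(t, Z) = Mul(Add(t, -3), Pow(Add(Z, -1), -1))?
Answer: Rational(-2232, 5) ≈ -446.40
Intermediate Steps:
Function('w')(t, Z) = Mul(Pow(Add(-1, Z), -1), Add(-3, t)) (Function('w')(t, Z) = Mul(Add(-3, t), Pow(Add(-1, Z), -1)) = Mul(Pow(Add(-1, Z), -1), Add(-3, t)))
j = 6
Function('D')(h) = Rational(6, 5) (Function('D')(h) = Add(2, Mul(-1, Mul(Pow(Add(-1, -4), -1), Add(-3, -1)))) = Add(2, Mul(-1, Mul(Pow(-5, -1), -4))) = Add(2, Mul(-1, Mul(Rational(-1, 5), -4))) = Add(2, Mul(-1, Rational(4, 5))) = Add(2, Rational(-4, 5)) = Rational(6, 5))
Add(Mul(-1032, Function('D')(j)), 792) = Add(Mul(-1032, Rational(6, 5)), 792) = Add(Rational(-6192, 5), 792) = Rational(-2232, 5)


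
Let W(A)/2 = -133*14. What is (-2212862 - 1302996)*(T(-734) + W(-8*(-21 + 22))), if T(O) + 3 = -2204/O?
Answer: 4805147739606/367 ≈ 1.3093e+10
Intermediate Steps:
T(O) = -3 - 2204/O
W(A) = -3724 (W(A) = 2*(-133*14) = 2*(-1862) = -3724)
(-2212862 - 1302996)*(T(-734) + W(-8*(-21 + 22))) = (-2212862 - 1302996)*((-3 - 2204/(-734)) - 3724) = -3515858*((-3 - 2204*(-1/734)) - 3724) = -3515858*((-3 + 1102/367) - 3724) = -3515858*(1/367 - 3724) = -3515858*(-1366707/367) = 4805147739606/367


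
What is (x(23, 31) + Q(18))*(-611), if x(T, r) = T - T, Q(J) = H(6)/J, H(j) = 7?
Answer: -4277/18 ≈ -237.61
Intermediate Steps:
Q(J) = 7/J
x(T, r) = 0
(x(23, 31) + Q(18))*(-611) = (0 + 7/18)*(-611) = (7/18)*(-611) = -4277/18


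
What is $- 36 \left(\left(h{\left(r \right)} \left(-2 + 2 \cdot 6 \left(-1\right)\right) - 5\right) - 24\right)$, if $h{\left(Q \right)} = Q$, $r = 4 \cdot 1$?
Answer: $3060$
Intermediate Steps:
$r = 4$
$- 36 \left(\left(h{\left(r \right)} \left(-2 + 2 \cdot 6 \left(-1\right)\right) - 5\right) - 24\right) = - 36 \left(\left(4 \left(-2 + 2 \cdot 6 \left(-1\right)\right) - 5\right) - 24\right) = - 36 \left(\left(4 \left(-2 + 12 \left(-1\right)\right) - 5\right) - 24\right) = - 36 \left(\left(4 \left(-2 - 12\right) - 5\right) - 24\right) = - 36 \left(\left(4 \left(-14\right) - 5\right) - 24\right) = - 36 \left(\left(-56 - 5\right) - 24\right) = - 36 \left(-61 - 24\right) = \left(-36\right) \left(-85\right) = 3060$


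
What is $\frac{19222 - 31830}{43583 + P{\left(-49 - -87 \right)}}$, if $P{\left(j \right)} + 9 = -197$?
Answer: $- \frac{12608}{43377} \approx -0.29066$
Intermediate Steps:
$P{\left(j \right)} = -206$ ($P{\left(j \right)} = -9 - 197 = -206$)
$\frac{19222 - 31830}{43583 + P{\left(-49 - -87 \right)}} = \frac{19222 - 31830}{43583 - 206} = - \frac{12608}{43377}$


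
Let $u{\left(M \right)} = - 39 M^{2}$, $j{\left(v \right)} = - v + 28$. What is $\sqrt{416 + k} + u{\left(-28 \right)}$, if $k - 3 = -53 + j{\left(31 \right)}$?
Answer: $-30576 + 11 \sqrt{3} \approx -30557.0$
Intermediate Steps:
$j{\left(v \right)} = 28 - v$
$k = -53$ ($k = 3 + \left(-53 + \left(28 - 31\right)\right) = 3 - 56 = -53$)
$\sqrt{416 + k} + u{\left(-28 \right)} = \sqrt{416 - 53} - 39 \left(-28\right)^{2} = \sqrt{363} - 30576 = 11 \sqrt{3} - 30576 = -30576 + 11 \sqrt{3}$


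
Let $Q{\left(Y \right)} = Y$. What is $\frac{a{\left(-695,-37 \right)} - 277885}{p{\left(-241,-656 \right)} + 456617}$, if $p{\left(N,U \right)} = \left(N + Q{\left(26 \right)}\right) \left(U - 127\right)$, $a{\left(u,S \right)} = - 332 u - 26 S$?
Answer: $- \frac{46183}{624962} \approx -0.073897$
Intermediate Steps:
$p{\left(N,U \right)} = \left(-127 + U\right) \left(26 + N\right)$ ($p{\left(N,U \right)} = \left(N + 26\right) \left(U - 127\right) = \left(26 + N\right) \left(-127 + U\right) = \left(-127 + U\right) \left(26 + N\right)$)
$\frac{a{\left(-695,-37 \right)} - 277885}{p{\left(-241,-656 \right)} + 456617} = \frac{\left(\left(-332\right) \left(-695\right) - -962\right) - 277885}{\left(-3302 - -30607 + 26 \left(-656\right) - -158096\right) + 456617} = \frac{\left(230740 + 962\right) - 277885}{\left(-3302 + 30607 - 17056 + 158096\right) + 456617} = \frac{231702 - 277885}{168345 + 456617} = - \frac{46183}{624962}$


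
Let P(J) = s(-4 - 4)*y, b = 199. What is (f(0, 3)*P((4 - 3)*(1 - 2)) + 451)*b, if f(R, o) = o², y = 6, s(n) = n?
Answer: 3781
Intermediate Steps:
P(J) = -48 (P(J) = (-4 - 4)*6 = -8*6 = -48)
(f(0, 3)*P((4 - 3)*(1 - 2)) + 451)*b = (3²*(-48) + 451)*199 = (9*(-48) + 451)*199 = (-432 + 451)*199 = 19*199 = 3781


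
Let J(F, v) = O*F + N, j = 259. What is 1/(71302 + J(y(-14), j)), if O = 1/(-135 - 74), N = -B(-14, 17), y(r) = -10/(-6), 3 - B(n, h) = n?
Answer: 627/44695690 ≈ 1.4028e-5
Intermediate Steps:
B(n, h) = 3 - n
y(r) = 5/3 (y(r) = -10*(-⅙) = 5/3)
N = -17 (N = -(3 - 1*(-14)) = -(3 + 14) = -1*17 = -17)
O = -1/209 (O = 1/(-209) = -1/209 ≈ -0.0047847)
J(F, v) = -17 - F/209 (J(F, v) = -F/209 - 17 = -17 - F/209)
1/(71302 + J(y(-14), j)) = 1/(71302 + (-17 - 1/209*5/3)) = 1/(71302 + (-17 - 5/627)) = 1/(71302 - 10664/627) = 1/(44695690/627) = 627/44695690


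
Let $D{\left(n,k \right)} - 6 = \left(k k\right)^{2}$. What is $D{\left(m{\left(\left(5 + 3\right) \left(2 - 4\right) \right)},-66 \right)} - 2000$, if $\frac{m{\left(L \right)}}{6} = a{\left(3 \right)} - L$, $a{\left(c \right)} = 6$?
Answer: $18972742$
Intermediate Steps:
$m{\left(L \right)} = 36 - 6 L$ ($m{\left(L \right)} = 6 \left(6 - L\right) = 36 - 6 L$)
$D{\left(n,k \right)} = 6 + k^{4}$ ($D{\left(n,k \right)} = 6 + \left(k k\right)^{2} = 6 + \left(k^{2}\right)^{2} = 6 + k^{4}$)
$D{\left(m{\left(\left(5 + 3\right) \left(2 - 4\right) \right)},-66 \right)} - 2000 = \left(6 + \left(-66\right)^{4}\right) - 2000 = \left(6 + 18974736\right) - 2000 = 18974742 - 2000 = 18972742$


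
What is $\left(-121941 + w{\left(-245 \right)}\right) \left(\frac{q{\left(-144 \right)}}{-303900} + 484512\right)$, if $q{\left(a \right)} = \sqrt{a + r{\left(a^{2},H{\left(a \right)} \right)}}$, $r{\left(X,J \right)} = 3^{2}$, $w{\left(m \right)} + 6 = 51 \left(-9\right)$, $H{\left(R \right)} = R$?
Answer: $-59307175872 + \frac{61203 i \sqrt{15}}{50650} \approx -5.9307 \cdot 10^{10} + 4.6799 i$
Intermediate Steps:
$w{\left(m \right)} = -465$ ($w{\left(m \right)} = -6 + 51 \left(-9\right) = -6 - 459 = -465$)
$r{\left(X,J \right)} = 9$
$q{\left(a \right)} = \sqrt{9 + a}$ ($q{\left(a \right)} = \sqrt{a + 9} = \sqrt{9 + a}$)
$\left(-121941 + w{\left(-245 \right)}\right) \left(\frac{q{\left(-144 \right)}}{-303900} + 484512\right) = \left(-121941 - 465\right) \left(\frac{\sqrt{9 - 144}}{-303900} + 484512\right) = - 122406 \left(\sqrt{-135} \left(- \frac{1}{303900}\right) + 484512\right) = - 122406 \left(3 i \sqrt{15} \left(- \frac{1}{303900}\right) + 484512\right) = - 122406 \left(- \frac{i \sqrt{15}}{101300} + 484512\right) = - 122406 \left(484512 - \frac{i \sqrt{15}}{101300}\right) = -59307175872 + \frac{61203 i \sqrt{15}}{50650}$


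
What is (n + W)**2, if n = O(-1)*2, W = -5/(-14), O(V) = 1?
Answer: 1089/196 ≈ 5.5561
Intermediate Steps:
W = 5/14 (W = -5*(-1/14) = 5/14 ≈ 0.35714)
n = 2 (n = 1*2 = 2)
(n + W)**2 = (2 + 5/14)**2 = (33/14)**2 = 1089/196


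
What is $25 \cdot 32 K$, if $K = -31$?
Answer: $-24800$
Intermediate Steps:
$25 \cdot 32 K = 25 \cdot 32 \left(-31\right) = 800 \left(-31\right) = -24800$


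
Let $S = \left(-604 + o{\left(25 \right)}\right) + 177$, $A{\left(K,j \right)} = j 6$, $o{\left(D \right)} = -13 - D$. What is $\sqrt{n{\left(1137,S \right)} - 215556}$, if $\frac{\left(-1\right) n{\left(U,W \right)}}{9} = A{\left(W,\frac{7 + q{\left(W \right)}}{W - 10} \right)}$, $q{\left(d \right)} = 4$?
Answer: $\frac{11 i \sqrt{16077534}}{95} \approx 464.28 i$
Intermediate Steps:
$A{\left(K,j \right)} = 6 j$
$S = -465$ ($S = \left(-604 - 38\right) + 177 = -642 + 177 = -465$)
$n{\left(U,W \right)} = - \frac{594}{-10 + W}$ ($n{\left(U,W \right)} = - 9 \cdot 6 \frac{7 + 4}{W - 10} = - 9 \cdot 6 \frac{11}{-10 + W} = - 9 \frac{66}{-10 + W} = - \frac{594}{-10 + W}$)
$\sqrt{n{\left(1137,S \right)} - 215556} = \sqrt{- \frac{594}{-10 - 465} - 215556} = \sqrt{- \frac{594}{-475} - 215556} = \sqrt{\left(-594\right) \left(- \frac{1}{475}\right) - 215556} = \sqrt{\frac{594}{475} - 215556} = \sqrt{- \frac{102388506}{475}} = \frac{11 i \sqrt{16077534}}{95}$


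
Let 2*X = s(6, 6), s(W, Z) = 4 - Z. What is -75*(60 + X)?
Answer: -4425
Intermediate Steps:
X = -1 (X = (4 - 1*6)/2 = (4 - 6)/2 = (1/2)*(-2) = -1)
-75*(60 + X) = -75*(60 - 1) = -75*59 = -4425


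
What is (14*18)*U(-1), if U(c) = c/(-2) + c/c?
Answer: 378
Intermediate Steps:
U(c) = 1 - c/2 (U(c) = c*(-½) + 1 = -c/2 + 1 = 1 - c/2)
(14*18)*U(-1) = (14*18)*(1 - ½*(-1)) = 252*(1 + ½) = 252*(3/2) = 378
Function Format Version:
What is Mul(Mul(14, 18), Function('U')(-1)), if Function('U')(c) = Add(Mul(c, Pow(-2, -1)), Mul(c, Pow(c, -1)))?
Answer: 378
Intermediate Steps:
Function('U')(c) = Add(1, Mul(Rational(-1, 2), c)) (Function('U')(c) = Add(Mul(c, Rational(-1, 2)), 1) = Add(Mul(Rational(-1, 2), c), 1) = Add(1, Mul(Rational(-1, 2), c)))
Mul(Mul(14, 18), Function('U')(-1)) = Mul(Mul(14, 18), Add(1, Mul(Rational(-1, 2), -1))) = Mul(252, Add(1, Rational(1, 2))) = Mul(252, Rational(3, 2)) = 378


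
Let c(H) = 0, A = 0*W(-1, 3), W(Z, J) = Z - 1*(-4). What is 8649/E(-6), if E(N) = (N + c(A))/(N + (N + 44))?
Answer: -46128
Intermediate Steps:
W(Z, J) = 4 + Z (W(Z, J) = Z + 4 = 4 + Z)
A = 0 (A = 0*(4 - 1) = 0*3 = 0)
E(N) = N/(44 + 2*N) (E(N) = (N + 0)/(N + (N + 44)) = N/(N + (44 + N)) = N/(44 + 2*N))
8649/E(-6) = 8649/(((½)*(-6)/(22 - 6))) = 8649/(((½)*(-6)/16)) = 8649/(((½)*(-6)*(1/16))) = 8649/(-3/16) = 8649*(-16/3) = -46128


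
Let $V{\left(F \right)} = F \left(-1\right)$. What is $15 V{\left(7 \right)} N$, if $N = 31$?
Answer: $-3255$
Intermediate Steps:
$V{\left(F \right)} = - F$
$15 V{\left(7 \right)} N = 15 \left(\left(-1\right) 7\right) 31 = 15 \left(-7\right) 31 = \left(-105\right) 31 = -3255$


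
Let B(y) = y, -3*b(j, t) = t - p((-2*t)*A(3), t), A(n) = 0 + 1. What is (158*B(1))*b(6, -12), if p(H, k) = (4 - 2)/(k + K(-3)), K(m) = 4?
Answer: 3713/6 ≈ 618.83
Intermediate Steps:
A(n) = 1
p(H, k) = 2/(4 + k) (p(H, k) = (4 - 2)/(k + 4) = 2/(4 + k))
b(j, t) = -t/3 + 2/(3*(4 + t)) (b(j, t) = -(t - 2/(4 + t))/3 = -t/3 + 2/(3*(4 + t)))
(158*B(1))*b(6, -12) = (158*1)*((2 - 1*(-12)*(4 - 12))/(3*(4 - 12))) = 158*((1/3)*(2 - 1*(-12)*(-8))/(-8)) = 158*((1/3)*(-1/8)*(2 - 96)) = 158*((1/3)*(-1/8)*(-94)) = 158*(47/12) = 3713/6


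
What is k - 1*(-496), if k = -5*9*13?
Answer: -89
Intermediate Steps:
k = -585 (k = -45*13 = -585)
k - 1*(-496) = -585 - 1*(-496) = -585 + 496 = -89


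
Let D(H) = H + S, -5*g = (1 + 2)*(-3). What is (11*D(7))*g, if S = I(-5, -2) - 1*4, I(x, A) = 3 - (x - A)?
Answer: 891/5 ≈ 178.20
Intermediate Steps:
g = 9/5 (g = -(1 + 2)*(-3)/5 = -3*(-3)/5 = -1/5*(-9) = 9/5 ≈ 1.8000)
I(x, A) = 3 + A - x (I(x, A) = 3 + (A - x) = 3 + A - x)
S = 2 (S = (3 - 2 - 1*(-5)) - 1*4 = (3 - 2 + 5) - 4 = 6 - 4 = 2)
D(H) = 2 + H (D(H) = H + 2 = 2 + H)
(11*D(7))*g = (11*(2 + 7))*(9/5) = (11*9)*(9/5) = 99*(9/5) = 891/5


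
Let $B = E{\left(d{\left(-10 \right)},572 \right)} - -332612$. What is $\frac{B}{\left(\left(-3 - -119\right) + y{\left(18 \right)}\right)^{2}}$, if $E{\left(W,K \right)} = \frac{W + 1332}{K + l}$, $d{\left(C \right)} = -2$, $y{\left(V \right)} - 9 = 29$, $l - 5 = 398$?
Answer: $\frac{4632829}{330330} \approx 14.025$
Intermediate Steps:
$l = 403$ ($l = 5 + 398 = 403$)
$y{\left(V \right)} = 38$ ($y{\left(V \right)} = 9 + 29 = 38$)
$E{\left(W,K \right)} = \frac{1332 + W}{403 + K}$ ($E{\left(W,K \right)} = \frac{W + 1332}{K + 403} = \frac{1332 + W}{403 + K}$)
$B = \frac{64859606}{195}$ ($B = \frac{1332 - 2}{403 + 572} - -332612 = \frac{1}{975} \cdot 1330 + 332612 = \frac{266}{195} + 332612 = \frac{64859606}{195} \approx 3.3261 \cdot 10^{5}$)
$\frac{B}{\left(\left(-3 - -119\right) + y{\left(18 \right)}\right)^{2}} = \frac{64859606}{195 \left(\left(-3 - -119\right) + 38\right)^{2}} = \frac{64859606}{195 \left(\left(-3 + 119\right) + 38\right)^{2}} = \frac{64859606}{195 \left(116 + 38\right)^{2}} = \frac{64859606}{195 \cdot 154^{2}} = \frac{64859606}{195 \cdot 23716} = \frac{64859606}{195} \cdot \frac{1}{23716} = \frac{4632829}{330330}$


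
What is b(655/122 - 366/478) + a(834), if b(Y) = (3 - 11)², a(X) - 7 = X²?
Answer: 695627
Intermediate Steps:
a(X) = 7 + X²
b(Y) = 64 (b(Y) = (-8)² = 64)
b(655/122 - 366/478) + a(834) = 64 + (7 + 834²) = 64 + (7 + 695556) = 64 + 695563 = 695627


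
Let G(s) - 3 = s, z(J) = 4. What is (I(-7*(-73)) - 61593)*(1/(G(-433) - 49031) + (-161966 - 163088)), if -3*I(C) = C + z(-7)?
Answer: 2979063524368130/148383 ≈ 2.0077e+10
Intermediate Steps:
G(s) = 3 + s
I(C) = -4/3 - C/3 (I(C) = -(C + 4)/3 = -(4 + C)/3 = -4/3 - C/3)
(I(-7*(-73)) - 61593)*(1/(G(-433) - 49031) + (-161966 - 163088)) = ((-4/3 - (-7)*(-73)/3) - 61593)*(1/((3 - 433) - 49031) + (-161966 - 163088)) = ((-4/3 - ⅓*511) - 61593)*(1/(-430 - 49031) - 325054) = ((-4/3 - 511/3) - 61593)*(1/(-49461) - 325054) = (-515/3 - 61593)*(-1/49461 - 325054) = -185294/3*(-16077495895/49461) = 2979063524368130/148383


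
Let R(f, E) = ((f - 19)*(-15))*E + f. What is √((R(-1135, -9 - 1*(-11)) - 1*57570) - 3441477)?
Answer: I*√3465562 ≈ 1861.6*I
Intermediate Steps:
R(f, E) = f + E*(285 - 15*f) (R(f, E) = ((-19 + f)*(-15))*E + f = (285 - 15*f)*E + f = E*(285 - 15*f) + f = f + E*(285 - 15*f))
√((R(-1135, -9 - 1*(-11)) - 1*57570) - 3441477) = √(((-1135 + 285*(-9 - 1*(-11)) - 15*(-9 - 1*(-11))*(-1135)) - 1*57570) - 3441477) = √(((-1135 + 285*(-9 + 11) - 15*(-9 + 11)*(-1135)) - 57570) - 3441477) = √(((-1135 + 285*2 - 15*2*(-1135)) - 57570) - 3441477) = √(((-1135 + 570 + 34050) - 57570) - 3441477) = √((33485 - 57570) - 3441477) = √(-24085 - 3441477) = √(-3465562) = I*√3465562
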